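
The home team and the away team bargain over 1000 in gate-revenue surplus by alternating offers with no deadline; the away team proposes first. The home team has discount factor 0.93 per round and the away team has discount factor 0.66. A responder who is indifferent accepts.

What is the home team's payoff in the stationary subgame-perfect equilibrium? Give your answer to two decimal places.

818.75

Let x be the away team's share when the away team proposes and y be the home team's share when the home team proposes.
The home team accepts iff offered ≥ 0.93·y, so x = 1000 − 0.93y. Symmetrically y = 1000 − 0.66x.
Substituting: x = 1000 − 0.93(1000 − 0.66x), giving x(1 − 0.66·0.93) = 1000(1 − 0.93).
So x = 1000 × 0.07 / 0.3862 ≈ 181.2532, and the home team receives 1000 − x ≈ 818.7468.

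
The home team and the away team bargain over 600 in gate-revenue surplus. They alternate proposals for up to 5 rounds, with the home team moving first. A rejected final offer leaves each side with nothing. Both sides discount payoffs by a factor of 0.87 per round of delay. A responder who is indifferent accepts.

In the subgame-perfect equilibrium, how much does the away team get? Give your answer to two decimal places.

Work backward from the last round.
Round 5 (the home team proposes): the away team will accept anything ≥ 0, so the home team offers 0 and keeps 600.
Round 4 (the away team proposes): the home team can get 600 next round, worth 0.87 × 600 = 522 now. The away team offers 522 and keeps 600 − 522 = 78.
Round 3 (the home team proposes): the away team can get 78 next round, worth 0.87 × 78 = 67.86 now, so the home team offers 67.86, keeping 532.14.
Round 2 (the away team proposes): the home team can get 532.14 next round, worth 0.87 × 532.14 = 462.9618 now; the away team offers that and keeps 137.0382.
Round 1 (the home team proposes): the away team can get 137.0382 next round, worth 0.87 × 137.0382 = 119.223234 now, so the home team offers 119.223234, keeping 480.776766.

119.22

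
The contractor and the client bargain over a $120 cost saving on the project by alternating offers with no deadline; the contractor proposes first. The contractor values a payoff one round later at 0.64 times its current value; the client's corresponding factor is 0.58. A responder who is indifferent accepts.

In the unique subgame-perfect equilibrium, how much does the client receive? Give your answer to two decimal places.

39.85

When the contractor proposes, the client accepts any offer worth at least 0.58 times what the client would get by proposing next round; and vice versa.
This gives x = 120 − 0.58y and y = 120 − 0.64x, where x and y are each side's share when it proposes.
Hence (1 − 0.58·0.64)x = 120(1 − 0.58), i.e. 0.6288·x = 50.4.
x ≈ 80.1527; the client's share is 120 − x ≈ 39.8473.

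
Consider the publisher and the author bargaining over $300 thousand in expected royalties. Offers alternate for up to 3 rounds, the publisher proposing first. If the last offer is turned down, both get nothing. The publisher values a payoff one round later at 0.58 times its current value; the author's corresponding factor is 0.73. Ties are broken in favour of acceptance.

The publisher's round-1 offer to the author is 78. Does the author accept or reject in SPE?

Reject

Work out the author's continuation value if the offer is rejected.
Round 3 (the publisher proposes): rejection yields 0 for the author; the publisher offers 0 and keeps 300.
Round 2 (the author proposes): the publisher can get 300 next round, worth 0.58 × 300 = 174 now. The author offers 174 and keeps 300 − 174 = 126.
So by rejecting in round 1, the author gets 126 next round, worth 0.73 × 126 = 91.98 now.
Offer 78 < 91.98, so the author rejects.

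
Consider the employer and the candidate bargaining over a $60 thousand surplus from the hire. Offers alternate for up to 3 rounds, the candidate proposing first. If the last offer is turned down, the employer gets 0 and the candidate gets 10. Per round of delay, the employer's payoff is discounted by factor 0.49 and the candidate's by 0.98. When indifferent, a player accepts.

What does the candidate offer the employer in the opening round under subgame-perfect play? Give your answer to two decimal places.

Work backward from the last round.
Round 3 (the candidate proposes): the employer will accept anything ≥ 0, so the candidate offers 0 and keeps 60.
Round 2 (the employer proposes): the candidate can get 60 next round, worth 0.98 × 60 = 58.8 now. The employer offers 58.8 and keeps 60 − 58.8 = 1.2.
Round 1 (the candidate proposes): the employer can get 1.2 next round, worth 0.49 × 1.2 = 0.588 now, so the candidate offers 0.588, keeping 59.412.

0.59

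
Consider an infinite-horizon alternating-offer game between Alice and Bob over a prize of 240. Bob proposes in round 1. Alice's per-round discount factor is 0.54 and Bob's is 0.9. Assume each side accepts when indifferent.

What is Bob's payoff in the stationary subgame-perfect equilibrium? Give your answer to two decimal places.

In a stationary SPE each proposer offers the other exactly their discounted continuation value.
If Bob keeps x when proposing and Alice keeps y when proposing, then x = 240 − 0.54y and y = 240 − 0.9x.
Solving: x = 240(1 − 0.54) / (1 − 0.9·0.54) = 110.4 / 0.514 ≈ 214.7860.
Alice gets 240 − 214.7860 ≈ 25.2140.

214.79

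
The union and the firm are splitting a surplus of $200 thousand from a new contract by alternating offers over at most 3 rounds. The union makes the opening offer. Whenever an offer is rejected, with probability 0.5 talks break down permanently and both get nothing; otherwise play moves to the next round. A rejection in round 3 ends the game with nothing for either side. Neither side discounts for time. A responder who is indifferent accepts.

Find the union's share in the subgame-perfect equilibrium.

150

Round 3 (the union proposes): rejection yields 0 for the firm; the union offers 0 and keeps 200.
Round 2 (the firm proposes): rejecting gives the union an expected 0.5 × 200 = 100; the firm offers that and keeps 100.
Round 1 (the union proposes): rejecting gives the firm an expected 0.5 × 100 = 50, so the union offers 50, keeping 150.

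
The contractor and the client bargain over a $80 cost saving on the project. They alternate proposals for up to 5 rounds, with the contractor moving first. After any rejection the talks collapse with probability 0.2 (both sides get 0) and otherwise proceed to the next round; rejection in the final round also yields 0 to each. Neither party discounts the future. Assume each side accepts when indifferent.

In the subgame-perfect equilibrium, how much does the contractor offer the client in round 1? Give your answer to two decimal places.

Round 5 (the contractor proposes): rejection yields 0 for the client; the contractor offers 0 and keeps 80.
Round 4 (the client proposes): rejecting gives the contractor an expected 0.8 × 80 = 64. The client offers 64 and keeps 80 − 64 = 16.
Round 3 (the contractor proposes): rejecting gives the client an expected 0.8 × 16 = 12.8; the contractor offers that and keeps 67.2.
Round 2 (the client proposes): rejecting gives the contractor an expected 0.8 × 67.2 = 53.76, so the client offers 53.76, keeping 26.24.
Round 1 (the contractor proposes): rejecting gives the client an expected 0.8 × 26.24 = 20.992, so the contractor offers 20.992, keeping 59.008.

20.99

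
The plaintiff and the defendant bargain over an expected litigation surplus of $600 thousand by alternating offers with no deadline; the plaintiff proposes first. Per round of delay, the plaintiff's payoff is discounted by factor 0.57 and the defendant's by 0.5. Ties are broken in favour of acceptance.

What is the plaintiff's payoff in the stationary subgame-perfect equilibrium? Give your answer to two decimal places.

419.58

Let x be the plaintiff's share when the plaintiff proposes and y be the defendant's share when the defendant proposes.
The defendant accepts iff offered ≥ 0.5·y, so x = 600 − 0.5y. Symmetrically y = 600 − 0.57x.
Substituting: x = 600 − 0.5(600 − 0.57x), giving x(1 − 0.57·0.5) = 600(1 − 0.5).
So x = 600 × 0.5 / 0.715 ≈ 419.5804, and the defendant receives 600 − x ≈ 180.4196.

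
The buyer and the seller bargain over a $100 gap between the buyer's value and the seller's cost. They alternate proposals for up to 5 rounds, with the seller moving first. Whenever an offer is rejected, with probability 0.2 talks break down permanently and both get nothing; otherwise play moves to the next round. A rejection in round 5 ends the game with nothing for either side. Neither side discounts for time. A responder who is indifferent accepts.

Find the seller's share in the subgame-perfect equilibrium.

Round 5 (the seller proposes): the buyer will accept anything ≥ 0, so the seller offers 0 and keeps 100.
Round 4 (the buyer proposes): rejecting gives the seller an expected 0.8 × 100 = 80. The buyer offers 80 and keeps 100 − 80 = 20.
Round 3 (the seller proposes): rejecting gives the buyer an expected 0.8 × 20 = 16; the seller offers that and keeps 84.
Round 2 (the buyer proposes): rejecting gives the seller an expected 0.8 × 84 = 67.2. The buyer offers 67.2 and keeps 100 − 67.2 = 32.8.
Round 1 (the seller proposes): rejecting gives the buyer an expected 0.8 × 32.8 = 26.24. The seller offers 26.24 and keeps 100 − 26.24 = 73.76.

73.76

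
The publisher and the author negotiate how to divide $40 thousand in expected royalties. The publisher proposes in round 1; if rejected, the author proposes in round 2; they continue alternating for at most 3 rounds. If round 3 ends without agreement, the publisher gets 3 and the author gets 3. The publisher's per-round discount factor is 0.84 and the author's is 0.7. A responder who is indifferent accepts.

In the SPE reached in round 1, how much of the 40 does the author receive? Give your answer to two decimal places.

6.24

Round 3 (the publisher proposes): the author gets 3 if talks fail, so the publisher offers 3 and keeps 37.
Round 2 (the author proposes): the publisher can get 37 next round, worth 0.84 × 37 = 31.08 now; the author offers that and keeps 8.92.
Round 1 (the publisher proposes): the author can get 8.92 next round, worth 0.7 × 8.92 = 6.244 now. The publisher offers 6.244 and keeps 40 − 6.244 = 33.756.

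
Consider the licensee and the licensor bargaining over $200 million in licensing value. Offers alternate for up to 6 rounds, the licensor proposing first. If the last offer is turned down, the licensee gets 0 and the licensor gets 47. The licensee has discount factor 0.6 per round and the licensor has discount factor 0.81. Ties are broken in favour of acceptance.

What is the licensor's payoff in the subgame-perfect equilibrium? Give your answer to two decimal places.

Round 6 (the licensee proposes): the licensor gets 47 if talks fail, so the licensee offers 47 and keeps 153.
Round 5 (the licensor proposes): the licensee can get 153 next round, worth 0.6 × 153 = 91.8 now, so the licensor offers 91.8, keeping 108.2.
Round 4 (the licensee proposes): the licensor can get 108.2 next round, worth 0.81 × 108.2 = 87.642 now, so the licensee offers 87.642, keeping 112.358.
Round 3 (the licensor proposes): the licensee can get 112.358 next round, worth 0.6 × 112.358 = 67.4148 now; the licensor offers that and keeps 132.5852.
Round 2 (the licensee proposes): the licensor can get 132.5852 next round, worth 0.81 × 132.5852 = 107.394012 now, so the licensee offers 107.394012, keeping 92.605988.
Round 1 (the licensor proposes): the licensee can get 92.605988 next round, worth 0.6 × 92.605988 = 55.5635928 now; the licensor offers that and keeps 144.4364072.

144.44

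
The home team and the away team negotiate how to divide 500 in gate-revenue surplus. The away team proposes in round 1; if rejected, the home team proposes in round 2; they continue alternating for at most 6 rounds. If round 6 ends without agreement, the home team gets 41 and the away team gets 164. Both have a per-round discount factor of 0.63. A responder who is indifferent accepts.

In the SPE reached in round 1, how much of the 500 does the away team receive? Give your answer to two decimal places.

303.85

Round 6 (the home team proposes): the away team gets 164 if talks fail, so the home team offers 164 and keeps 336.
Round 5 (the away team proposes): the home team can get 336 next round, worth 0.63 × 336 = 211.68 now; the away team offers that and keeps 288.32.
Round 4 (the home team proposes): the away team can get 288.32 next round, worth 0.63 × 288.32 = 181.6416 now. The home team offers 181.6416 and keeps 500 − 181.6416 = 318.3584.
Round 3 (the away team proposes): the home team can get 318.3584 next round, worth 0.63 × 318.3584 = 200.565792 now. The away team offers 200.565792 and keeps 500 − 200.565792 = 299.434208.
Round 2 (the home team proposes): the away team can get 299.434208 next round, worth 0.63 × 299.434208 = 188.64355104 now, so the home team offers 188.64355104, keeping 311.35644896.
Round 1 (the away team proposes): the home team can get 311.35644896 next round, worth 0.63 × 311.35644896 = 196.1545628448 now, so the away team offers 196.1545628448, keeping 303.8454371552.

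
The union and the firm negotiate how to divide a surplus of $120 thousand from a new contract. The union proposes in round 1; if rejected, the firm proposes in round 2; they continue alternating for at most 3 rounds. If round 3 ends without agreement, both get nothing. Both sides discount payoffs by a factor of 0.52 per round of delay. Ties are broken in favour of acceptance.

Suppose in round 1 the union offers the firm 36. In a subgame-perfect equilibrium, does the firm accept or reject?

Accept

Work out the firm's continuation value if the offer is rejected.
Round 3 (the union proposes): rejection yields 0 for the firm; the union offers 0 and keeps 120.
Round 2 (the firm proposes): the union can get 120 next round, worth 0.52 × 120 = 62.4 now; the firm offers that and keeps 57.6.
So by rejecting in round 1, the firm gets 57.6 next round, worth 0.52 × 57.6 = 29.952 now.
Offer 36 ≥ 29.952, so the firm accepts.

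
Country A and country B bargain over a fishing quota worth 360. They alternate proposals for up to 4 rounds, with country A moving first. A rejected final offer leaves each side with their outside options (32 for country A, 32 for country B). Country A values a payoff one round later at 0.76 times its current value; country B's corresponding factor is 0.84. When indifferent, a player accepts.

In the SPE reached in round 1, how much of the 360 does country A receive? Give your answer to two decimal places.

111.53

Round 4 (country B proposes): country A gets 32 if talks fail, so country B offers 32 and keeps 328.
Round 3 (country A proposes): country B can get 328 next round, worth 0.84 × 328 = 275.52 now, so country A offers 275.52, keeping 84.48.
Round 2 (country B proposes): country A can get 84.48 next round, worth 0.76 × 84.48 = 64.2048 now, so country B offers 64.2048, keeping 295.7952.
Round 1 (country A proposes): country B can get 295.7952 next round, worth 0.84 × 295.7952 = 248.467968 now. Country A offers 248.467968 and keeps 360 − 248.467968 = 111.532032.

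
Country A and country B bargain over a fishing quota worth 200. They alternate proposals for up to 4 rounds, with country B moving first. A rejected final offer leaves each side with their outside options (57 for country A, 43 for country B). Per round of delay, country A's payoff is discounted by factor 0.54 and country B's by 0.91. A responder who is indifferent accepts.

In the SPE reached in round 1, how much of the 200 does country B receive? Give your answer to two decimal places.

Round 4 (country A proposes): country B gets 43 if talks fail, so country A offers 43 and keeps 157.
Round 3 (country B proposes): country A can get 157 next round, worth 0.54 × 157 = 84.78 now; country B offers that and keeps 115.22.
Round 2 (country A proposes): country B can get 115.22 next round, worth 0.91 × 115.22 = 104.8502 now, so country A offers 104.8502, keeping 95.1498.
Round 1 (country B proposes): country A can get 95.1498 next round, worth 0.54 × 95.1498 = 51.380892 now. Country B offers 51.380892 and keeps 200 − 51.380892 = 148.619108.

148.62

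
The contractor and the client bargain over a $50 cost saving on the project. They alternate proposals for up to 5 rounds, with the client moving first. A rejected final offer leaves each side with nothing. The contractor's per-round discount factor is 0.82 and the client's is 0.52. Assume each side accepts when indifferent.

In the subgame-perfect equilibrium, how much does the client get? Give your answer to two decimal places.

21.93

Solve by backward induction from round 5.
Round 5 (the client proposes): the contractor will accept anything ≥ 0, so the client offers 0 and keeps 50.
Round 4 (the contractor proposes): the client can get 50 next round, worth 0.52 × 50 = 26 now, so the contractor offers 26, keeping 24.
Round 3 (the client proposes): the contractor can get 24 next round, worth 0.82 × 24 = 19.68 now. The client offers 19.68 and keeps 50 − 19.68 = 30.32.
Round 2 (the contractor proposes): the client can get 30.32 next round, worth 0.52 × 30.32 = 15.7664 now, so the contractor offers 15.7664, keeping 34.2336.
Round 1 (the client proposes): the contractor can get 34.2336 next round, worth 0.82 × 34.2336 = 28.071552 now. The client offers 28.071552 and keeps 50 − 28.071552 = 21.928448.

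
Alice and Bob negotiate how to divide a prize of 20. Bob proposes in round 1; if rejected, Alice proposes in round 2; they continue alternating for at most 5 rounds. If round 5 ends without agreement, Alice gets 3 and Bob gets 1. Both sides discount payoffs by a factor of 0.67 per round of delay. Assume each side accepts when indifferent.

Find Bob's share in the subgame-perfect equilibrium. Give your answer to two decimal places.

12.99

Round 5 (Bob proposes): Alice gets 3 if talks fail, so Bob offers 3 and keeps 17.
Round 4 (Alice proposes): Bob can get 17 next round, worth 0.67 × 17 = 11.39 now; Alice offers that and keeps 8.61.
Round 3 (Bob proposes): Alice can get 8.61 next round, worth 0.67 × 8.61 = 5.7687 now, so Bob offers 5.7687, keeping 14.2313.
Round 2 (Alice proposes): Bob can get 14.2313 next round, worth 0.67 × 14.2313 = 9.534971 now. Alice offers 9.534971 and keeps 20 − 9.534971 = 10.465029.
Round 1 (Bob proposes): Alice can get 10.465029 next round, worth 0.67 × 10.465029 = 7.01156943 now; Bob offers that and keeps 12.98843057.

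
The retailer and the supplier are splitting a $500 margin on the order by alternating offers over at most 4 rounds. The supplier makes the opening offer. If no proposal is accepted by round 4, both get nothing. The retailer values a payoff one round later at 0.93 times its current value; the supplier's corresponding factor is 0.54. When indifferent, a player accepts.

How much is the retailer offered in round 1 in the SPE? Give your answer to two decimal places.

Round 4 (the retailer proposes): the supplier will accept anything ≥ 0, so the retailer offers 0 and keeps 500.
Round 3 (the supplier proposes): the retailer can get 500 next round, worth 0.93 × 500 = 465 now; the supplier offers that and keeps 35.
Round 2 (the retailer proposes): the supplier can get 35 next round, worth 0.54 × 35 = 18.9 now, so the retailer offers 18.9, keeping 481.1.
Round 1 (the supplier proposes): the retailer can get 481.1 next round, worth 0.93 × 481.1 = 447.423 now; the supplier offers that and keeps 52.577.

447.42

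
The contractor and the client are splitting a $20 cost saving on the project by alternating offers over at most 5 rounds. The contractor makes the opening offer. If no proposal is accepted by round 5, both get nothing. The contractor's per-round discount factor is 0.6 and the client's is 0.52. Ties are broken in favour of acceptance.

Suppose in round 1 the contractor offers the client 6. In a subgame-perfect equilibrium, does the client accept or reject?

Accept

Work out the client's continuation value if the offer is rejected.
Round 5 (the contractor proposes): the client will accept anything ≥ 0, so the contractor offers 0 and keeps 20.
Round 4 (the client proposes): the contractor can get 20 next round, worth 0.6 × 20 = 12 now; the client offers that and keeps 8.
Round 3 (the contractor proposes): the client can get 8 next round, worth 0.52 × 8 = 4.16 now; the contractor offers that and keeps 15.84.
Round 2 (the client proposes): the contractor can get 15.84 next round, worth 0.6 × 15.84 = 9.504 now; the client offers that and keeps 10.496.
So by rejecting in round 1, the client gets 10.496 next round, worth 0.52 × 10.496 = 5.45792 now.
Offer 6 ≥ 5.45792, so the client accepts.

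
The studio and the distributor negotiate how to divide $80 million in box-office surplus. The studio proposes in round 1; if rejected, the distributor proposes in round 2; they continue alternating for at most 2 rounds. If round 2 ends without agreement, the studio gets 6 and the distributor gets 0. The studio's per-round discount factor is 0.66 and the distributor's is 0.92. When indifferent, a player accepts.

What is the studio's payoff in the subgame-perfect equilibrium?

Work backward from the last round.
Round 2 (the distributor proposes): the studio gets 6 if talks fail, so the distributor offers 6 and keeps 74.
Round 1 (the studio proposes): the distributor can get 74 next round, worth 0.92 × 74 = 68.08 now. The studio offers 68.08 and keeps 80 − 68.08 = 11.92.

11.92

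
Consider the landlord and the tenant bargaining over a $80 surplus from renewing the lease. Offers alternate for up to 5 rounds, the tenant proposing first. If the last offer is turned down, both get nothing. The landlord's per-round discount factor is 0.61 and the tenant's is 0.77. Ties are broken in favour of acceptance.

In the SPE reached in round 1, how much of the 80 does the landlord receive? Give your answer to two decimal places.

16.50

Round 5 (the tenant proposes): rejection yields 0 for the landlord; the tenant offers 0 and keeps 80.
Round 4 (the landlord proposes): the tenant can get 80 next round, worth 0.77 × 80 = 61.6 now; the landlord offers that and keeps 18.4.
Round 3 (the tenant proposes): the landlord can get 18.4 next round, worth 0.61 × 18.4 = 11.224 now; the tenant offers that and keeps 68.776.
Round 2 (the landlord proposes): the tenant can get 68.776 next round, worth 0.77 × 68.776 = 52.95752 now, so the landlord offers 52.95752, keeping 27.04248.
Round 1 (the tenant proposes): the landlord can get 27.04248 next round, worth 0.61 × 27.04248 = 16.4959128 now. The tenant offers 16.4959128 and keeps 80 − 16.4959128 = 63.5040872.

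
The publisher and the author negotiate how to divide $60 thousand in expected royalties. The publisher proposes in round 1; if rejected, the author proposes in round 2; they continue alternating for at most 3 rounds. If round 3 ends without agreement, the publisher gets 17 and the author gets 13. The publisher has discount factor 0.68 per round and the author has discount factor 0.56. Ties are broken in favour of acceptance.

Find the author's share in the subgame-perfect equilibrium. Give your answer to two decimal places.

Round 3 (the publisher proposes): the author gets 13 if talks fail, so the publisher offers 13 and keeps 47.
Round 2 (the author proposes): the publisher can get 47 next round, worth 0.68 × 47 = 31.96 now, so the author offers 31.96, keeping 28.04.
Round 1 (the publisher proposes): the author can get 28.04 next round, worth 0.56 × 28.04 = 15.7024 now, so the publisher offers 15.7024, keeping 44.2976.

15.70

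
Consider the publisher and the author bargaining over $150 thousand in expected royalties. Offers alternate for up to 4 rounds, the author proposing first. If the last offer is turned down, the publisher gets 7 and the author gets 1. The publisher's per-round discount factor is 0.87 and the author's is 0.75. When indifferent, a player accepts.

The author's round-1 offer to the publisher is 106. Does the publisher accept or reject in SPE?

Reject

Round 4 (the publisher proposes): the author gets 1 if talks fail, so the publisher offers 1 and keeps 149.
Round 3 (the author proposes): the publisher can get 149 next round, worth 0.87 × 149 = 129.63 now, so the author offers 129.63, keeping 20.37.
Round 2 (the publisher proposes): the author can get 20.37 next round, worth 0.75 × 20.37 = 15.2775 now. The publisher offers 15.2775 and keeps 150 − 15.2775 = 134.7225.
So by rejecting in round 1, the publisher gets 134.7225 next round, worth 0.87 × 134.7225 = 117.208575 now.
Offer 106 < 117.208575, so the publisher rejects.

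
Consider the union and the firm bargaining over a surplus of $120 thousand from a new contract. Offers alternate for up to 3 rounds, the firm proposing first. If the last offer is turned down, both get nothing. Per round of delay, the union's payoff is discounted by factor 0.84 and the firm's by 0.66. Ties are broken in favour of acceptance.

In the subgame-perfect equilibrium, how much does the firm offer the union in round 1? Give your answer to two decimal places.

34.27

Round 3 (the firm proposes): rejection yields 0 for the union; the firm offers 0 and keeps 120.
Round 2 (the union proposes): the firm can get 120 next round, worth 0.66 × 120 = 79.2 now; the union offers that and keeps 40.8.
Round 1 (the firm proposes): the union can get 40.8 next round, worth 0.84 × 40.8 = 34.272 now; the firm offers that and keeps 85.728.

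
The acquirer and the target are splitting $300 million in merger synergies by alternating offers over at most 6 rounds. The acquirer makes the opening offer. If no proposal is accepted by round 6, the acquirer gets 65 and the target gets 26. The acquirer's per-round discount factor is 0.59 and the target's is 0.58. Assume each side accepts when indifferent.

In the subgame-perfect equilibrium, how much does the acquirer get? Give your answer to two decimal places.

By backward induction:
Round 6 (the target proposes): the acquirer gets 65 if talks fail, so the target offers 65 and keeps 235.
Round 5 (the acquirer proposes): the target can get 235 next round, worth 0.58 × 235 = 136.3 now; the acquirer offers that and keeps 163.7.
Round 4 (the target proposes): the acquirer can get 163.7 next round, worth 0.59 × 163.7 = 96.583 now; the target offers that and keeps 203.417.
Round 3 (the acquirer proposes): the target can get 203.417 next round, worth 0.58 × 203.417 = 117.98186 now, so the acquirer offers 117.98186, keeping 182.01814.
Round 2 (the target proposes): the acquirer can get 182.01814 next round, worth 0.59 × 182.01814 = 107.3907026 now. The target offers 107.3907026 and keeps 300 − 107.3907026 = 192.6092974.
Round 1 (the acquirer proposes): the target can get 192.6092974 next round, worth 0.58 × 192.6092974 = 111.713392492 now. The acquirer offers 111.713392492 and keeps 300 − 111.713392492 = 188.286607508.

188.29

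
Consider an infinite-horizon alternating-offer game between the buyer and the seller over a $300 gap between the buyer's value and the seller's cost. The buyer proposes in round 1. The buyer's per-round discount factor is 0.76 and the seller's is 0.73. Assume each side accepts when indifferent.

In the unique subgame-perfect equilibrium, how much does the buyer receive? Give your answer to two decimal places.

When the buyer proposes, the seller accepts any offer worth at least 0.73 times what the seller would get by proposing next round; and vice versa.
This gives x = 300 − 0.73y and y = 300 − 0.76x, where x and y are each side's share when it proposes.
Hence (1 − 0.73·0.76)x = 300(1 − 0.73), i.e. 0.4452·x = 81.
x ≈ 181.9407; the seller's share is 300 − x ≈ 118.0593.

181.94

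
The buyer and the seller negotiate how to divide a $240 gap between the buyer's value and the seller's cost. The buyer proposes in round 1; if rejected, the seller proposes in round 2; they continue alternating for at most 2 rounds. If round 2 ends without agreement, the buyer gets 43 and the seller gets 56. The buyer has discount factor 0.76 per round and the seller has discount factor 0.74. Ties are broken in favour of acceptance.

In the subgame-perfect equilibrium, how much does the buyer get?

Solve by backward induction from round 2.
Round 2 (the seller proposes): the buyer gets 43 if talks fail, so the seller offers 43 and keeps 197.
Round 1 (the buyer proposes): the seller can get 197 next round, worth 0.74 × 197 = 145.78 now; the buyer offers that and keeps 94.22.

94.22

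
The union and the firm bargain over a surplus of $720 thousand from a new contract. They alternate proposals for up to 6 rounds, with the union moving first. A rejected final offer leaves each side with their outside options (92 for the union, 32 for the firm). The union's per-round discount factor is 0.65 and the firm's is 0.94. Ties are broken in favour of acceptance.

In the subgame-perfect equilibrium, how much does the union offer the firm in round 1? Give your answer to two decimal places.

Solve by backward induction from round 6.
Round 6 (the firm proposes): the union gets 92 if talks fail, so the firm offers 92 and keeps 628.
Round 5 (the union proposes): the firm can get 628 next round, worth 0.94 × 628 = 590.32 now; the union offers that and keeps 129.68.
Round 4 (the firm proposes): the union can get 129.68 next round, worth 0.65 × 129.68 = 84.292 now. The firm offers 84.292 and keeps 720 − 84.292 = 635.708.
Round 3 (the union proposes): the firm can get 635.708 next round, worth 0.94 × 635.708 = 597.56552 now, so the union offers 597.56552, keeping 122.43448.
Round 2 (the firm proposes): the union can get 122.43448 next round, worth 0.65 × 122.43448 = 79.582412 now. The firm offers 79.582412 and keeps 720 − 79.582412 = 640.417588.
Round 1 (the union proposes): the firm can get 640.417588 next round, worth 0.94 × 640.417588 = 601.99253272 now; the union offers that and keeps 118.00746728.

601.99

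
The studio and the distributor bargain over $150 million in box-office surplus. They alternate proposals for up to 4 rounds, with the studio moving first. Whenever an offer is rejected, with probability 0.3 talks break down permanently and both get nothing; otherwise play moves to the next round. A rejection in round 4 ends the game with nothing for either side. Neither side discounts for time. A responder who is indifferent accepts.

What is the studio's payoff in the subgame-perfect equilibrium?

67.05

Round 4 (the distributor proposes): the studio will accept anything ≥ 0, so the distributor offers 0 and keeps 150.
Round 3 (the studio proposes): rejecting gives the distributor an expected 0.7 × 150 = 105, so the studio offers 105, keeping 45.
Round 2 (the distributor proposes): rejecting gives the studio an expected 0.7 × 45 = 31.5, so the distributor offers 31.5, keeping 118.5.
Round 1 (the studio proposes): rejecting gives the distributor an expected 0.7 × 118.5 = 82.95; the studio offers that and keeps 67.05.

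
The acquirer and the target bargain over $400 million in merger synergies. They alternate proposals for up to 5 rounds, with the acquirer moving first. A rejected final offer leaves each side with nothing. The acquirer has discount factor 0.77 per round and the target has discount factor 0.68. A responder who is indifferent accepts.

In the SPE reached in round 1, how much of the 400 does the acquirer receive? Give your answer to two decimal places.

Round 5 (the acquirer proposes): rejection yields 0 for the target; the acquirer offers 0 and keeps 400.
Round 4 (the target proposes): the acquirer can get 400 next round, worth 0.77 × 400 = 308 now. The target offers 308 and keeps 400 − 308 = 92.
Round 3 (the acquirer proposes): the target can get 92 next round, worth 0.68 × 92 = 62.56 now; the acquirer offers that and keeps 337.44.
Round 2 (the target proposes): the acquirer can get 337.44 next round, worth 0.77 × 337.44 = 259.8288 now. The target offers 259.8288 and keeps 400 − 259.8288 = 140.1712.
Round 1 (the acquirer proposes): the target can get 140.1712 next round, worth 0.68 × 140.1712 = 95.316416 now. The acquirer offers 95.316416 and keeps 400 − 95.316416 = 304.683584.

304.68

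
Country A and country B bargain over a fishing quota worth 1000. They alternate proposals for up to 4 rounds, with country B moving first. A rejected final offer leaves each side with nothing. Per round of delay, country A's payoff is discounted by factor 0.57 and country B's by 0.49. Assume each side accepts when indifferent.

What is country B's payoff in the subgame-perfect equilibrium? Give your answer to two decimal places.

Round 4 (country A proposes): rejection yields 0 for country B; country A offers 0 and keeps 1000.
Round 3 (country B proposes): country A can get 1000 next round, worth 0.57 × 1000 = 570 now, so country B offers 570, keeping 430.
Round 2 (country A proposes): country B can get 430 next round, worth 0.49 × 430 = 210.7 now; country A offers that and keeps 789.3.
Round 1 (country B proposes): country A can get 789.3 next round, worth 0.57 × 789.3 = 449.901 now. Country B offers 449.901 and keeps 1000 − 449.901 = 550.099.

550.10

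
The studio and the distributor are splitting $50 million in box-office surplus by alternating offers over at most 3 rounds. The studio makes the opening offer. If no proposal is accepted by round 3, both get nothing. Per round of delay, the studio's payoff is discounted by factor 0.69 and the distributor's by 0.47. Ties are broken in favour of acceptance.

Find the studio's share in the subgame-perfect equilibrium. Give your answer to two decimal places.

By backward induction:
Round 3 (the studio proposes): the distributor will accept anything ≥ 0, so the studio offers 0 and keeps 50.
Round 2 (the distributor proposes): the studio can get 50 next round, worth 0.69 × 50 = 34.5 now; the distributor offers that and keeps 15.5.
Round 1 (the studio proposes): the distributor can get 15.5 next round, worth 0.47 × 15.5 = 7.285 now; the studio offers that and keeps 42.715.

42.72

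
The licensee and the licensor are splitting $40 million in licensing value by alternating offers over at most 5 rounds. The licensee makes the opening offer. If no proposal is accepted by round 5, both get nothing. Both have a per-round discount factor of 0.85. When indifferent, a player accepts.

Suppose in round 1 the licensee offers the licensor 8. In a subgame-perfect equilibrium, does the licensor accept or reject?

Round 5 (the licensee proposes): rejection yields 0 for the licensor; the licensee offers 0 and keeps 40.
Round 4 (the licensor proposes): the licensee can get 40 next round, worth 0.85 × 40 = 34 now, so the licensor offers 34, keeping 6.
Round 3 (the licensee proposes): the licensor can get 6 next round, worth 0.85 × 6 = 5.1 now; the licensee offers that and keeps 34.9.
Round 2 (the licensor proposes): the licensee can get 34.9 next round, worth 0.85 × 34.9 = 29.665 now. The licensor offers 29.665 and keeps 40 − 29.665 = 10.335.
So by rejecting in round 1, the licensor gets 10.335 next round, worth 0.85 × 10.335 = 8.78475 now.
Offer 8 < 8.78475, so the licensor rejects.

Reject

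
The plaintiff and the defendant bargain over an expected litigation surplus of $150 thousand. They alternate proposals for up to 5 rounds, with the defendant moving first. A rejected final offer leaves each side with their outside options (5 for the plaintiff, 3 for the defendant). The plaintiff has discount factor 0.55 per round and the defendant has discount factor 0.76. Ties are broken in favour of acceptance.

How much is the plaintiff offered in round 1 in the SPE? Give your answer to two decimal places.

Round 5 (the defendant proposes): the plaintiff gets 5 if talks fail, so the defendant offers 5 and keeps 145.
Round 4 (the plaintiff proposes): the defendant can get 145 next round, worth 0.76 × 145 = 110.2 now, so the plaintiff offers 110.2, keeping 39.8.
Round 3 (the defendant proposes): the plaintiff can get 39.8 next round, worth 0.55 × 39.8 = 21.89 now; the defendant offers that and keeps 128.11.
Round 2 (the plaintiff proposes): the defendant can get 128.11 next round, worth 0.76 × 128.11 = 97.3636 now. The plaintiff offers 97.3636 and keeps 150 − 97.3636 = 52.6364.
Round 1 (the defendant proposes): the plaintiff can get 52.6364 next round, worth 0.55 × 52.6364 = 28.95002 now. The defendant offers 28.95002 and keeps 150 − 28.95002 = 121.04998.

28.95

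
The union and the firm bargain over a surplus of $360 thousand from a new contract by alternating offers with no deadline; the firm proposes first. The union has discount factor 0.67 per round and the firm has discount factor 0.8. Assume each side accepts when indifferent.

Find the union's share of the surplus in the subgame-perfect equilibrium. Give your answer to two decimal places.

Let x be the firm's share when the firm proposes and y be the union's share when the union proposes.
The union accepts iff offered ≥ 0.67·y, so x = 360 − 0.67y. Symmetrically y = 360 − 0.8x.
Substituting: x = 360 − 0.67(360 − 0.8x), giving x(1 − 0.8·0.67) = 360(1 − 0.67).
So x = 360 × 0.33 / 0.464 ≈ 256.0345, and the union receives 360 − x ≈ 103.9655.

103.97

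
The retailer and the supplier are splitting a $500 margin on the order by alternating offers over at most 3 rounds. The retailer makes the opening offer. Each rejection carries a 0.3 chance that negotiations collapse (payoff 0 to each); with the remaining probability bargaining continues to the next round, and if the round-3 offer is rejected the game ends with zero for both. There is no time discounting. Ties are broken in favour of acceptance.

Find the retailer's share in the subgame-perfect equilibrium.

Round 3 (the retailer proposes): rejection yields 0 for the supplier; the retailer offers 0 and keeps 500.
Round 2 (the supplier proposes): rejecting gives the retailer an expected 0.7 × 500 = 350. The supplier offers 350 and keeps 500 − 350 = 150.
Round 1 (the retailer proposes): rejecting gives the supplier an expected 0.7 × 150 = 105; the retailer offers that and keeps 395.

395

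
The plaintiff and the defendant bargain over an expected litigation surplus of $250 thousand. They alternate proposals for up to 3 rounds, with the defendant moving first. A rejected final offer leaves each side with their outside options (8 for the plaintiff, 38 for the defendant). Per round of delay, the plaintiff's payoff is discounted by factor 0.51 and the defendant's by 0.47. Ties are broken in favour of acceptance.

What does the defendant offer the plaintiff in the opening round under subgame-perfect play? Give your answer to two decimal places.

69.49

Round 3 (the defendant proposes): the plaintiff gets 8 if talks fail, so the defendant offers 8 and keeps 242.
Round 2 (the plaintiff proposes): the defendant can get 242 next round, worth 0.47 × 242 = 113.74 now. The plaintiff offers 113.74 and keeps 250 − 113.74 = 136.26.
Round 1 (the defendant proposes): the plaintiff can get 136.26 next round, worth 0.51 × 136.26 = 69.4926 now; the defendant offers that and keeps 180.5074.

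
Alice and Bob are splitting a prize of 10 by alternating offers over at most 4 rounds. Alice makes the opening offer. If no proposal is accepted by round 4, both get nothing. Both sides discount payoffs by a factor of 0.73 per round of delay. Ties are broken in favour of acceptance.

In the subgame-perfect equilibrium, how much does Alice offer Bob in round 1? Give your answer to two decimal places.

5.86

Solve by backward induction from round 4.
Round 4 (Bob proposes): Alice will accept anything ≥ 0, so Bob offers 0 and keeps 10.
Round 3 (Alice proposes): Bob can get 10 next round, worth 0.73 × 10 = 7.3 now; Alice offers that and keeps 2.7.
Round 2 (Bob proposes): Alice can get 2.7 next round, worth 0.73 × 2.7 = 1.971 now; Bob offers that and keeps 8.029.
Round 1 (Alice proposes): Bob can get 8.029 next round, worth 0.73 × 8.029 = 5.86117 now; Alice offers that and keeps 4.13883.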